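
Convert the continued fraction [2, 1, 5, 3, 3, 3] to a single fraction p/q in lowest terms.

Using pₖ = aₖpₖ₋₁ + pₖ₋₂ and qₖ = aₖqₖ₋₁ + qₖ₋₂:
  k=0: a=2, p=2, q=1
  k=1: a=1, p=3, q=1
  k=2: a=5, p=17, q=6
  k=3: a=3, p=54, q=19
  k=4: a=3, p=179, q=63
  k=5: a=3, p=591, q=208

591/208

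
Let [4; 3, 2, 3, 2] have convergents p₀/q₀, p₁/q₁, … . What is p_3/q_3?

103/24

Using pₖ = aₖpₖ₋₁ + pₖ₋₂, qₖ = aₖqₖ₋₁ + qₖ₋₂ (with p₋₁=1, p₋₂=0, q₋₁=0, q₋₂=1):
  k=0: a=4, p=4, q=1
  k=1: a=3, p=13, q=3
  k=2: a=2, p=30, q=7
  k=3: a=3, p=103, q=24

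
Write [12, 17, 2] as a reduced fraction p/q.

422/35

Using pₖ = aₖpₖ₋₁ + pₖ₋₂ and qₖ = aₖqₖ₋₁ + qₖ₋₂:
  k=0: a=12, p=12, q=1
  k=1: a=17, p=205, q=17
  k=2: a=2, p=422, q=35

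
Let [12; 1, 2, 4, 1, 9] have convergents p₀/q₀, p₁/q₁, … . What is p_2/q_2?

38/3

Using pₖ = aₖpₖ₋₁ + pₖ₋₂, qₖ = aₖqₖ₋₁ + qₖ₋₂ (with p₋₁=1, p₋₂=0, q₋₁=0, q₋₂=1):
  k=0: a=12, p=12, q=1
  k=1: a=1, p=13, q=1
  k=2: a=2, p=38, q=3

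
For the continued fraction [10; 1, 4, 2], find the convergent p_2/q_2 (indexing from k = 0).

54/5

Using pₖ = aₖpₖ₋₁ + pₖ₋₂, qₖ = aₖqₖ₋₁ + qₖ₋₂ (with p₋₁=1, p₋₂=0, q₋₁=0, q₋₂=1):
  k=0: a=10, p=10, q=1
  k=1: a=1, p=11, q=1
  k=2: a=4, p=54, q=5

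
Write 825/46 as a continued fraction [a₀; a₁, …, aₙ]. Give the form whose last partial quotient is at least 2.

[17; 1, 14, 3]

825 = 17×46 + 43
46 = 1×43 + 3
43 = 14×3 + 1
3 = 3×1 + 0  (stop)
So 825/46 = [17; 1, 14, 3].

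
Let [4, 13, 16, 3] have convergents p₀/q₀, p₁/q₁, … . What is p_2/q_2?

852/209

Using pₖ = aₖpₖ₋₁ + pₖ₋₂, qₖ = aₖqₖ₋₁ + qₖ₋₂ (with p₋₁=1, p₋₂=0, q₋₁=0, q₋₂=1):
  k=0: a=4, p=4, q=1
  k=1: a=13, p=53, q=13
  k=2: a=16, p=852, q=209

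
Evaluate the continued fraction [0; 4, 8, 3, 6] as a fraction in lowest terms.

Using pₖ = aₖpₖ₋₁ + pₖ₋₂ and qₖ = aₖqₖ₋₁ + qₖ₋₂:
  k=0: a=0, p=0, q=1
  k=1: a=4, p=1, q=4
  k=2: a=8, p=8, q=33
  k=3: a=3, p=25, q=103
  k=4: a=6, p=158, q=651

158/651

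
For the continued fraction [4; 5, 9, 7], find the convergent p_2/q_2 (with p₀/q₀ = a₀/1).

Using pₖ = aₖpₖ₋₁ + pₖ₋₂, qₖ = aₖqₖ₋₁ + qₖ₋₂ (with p₋₁=1, p₋₂=0, q₋₁=0, q₋₂=1):
  k=0: a=4, p=4, q=1
  k=1: a=5, p=21, q=5
  k=2: a=9, p=193, q=46

193/46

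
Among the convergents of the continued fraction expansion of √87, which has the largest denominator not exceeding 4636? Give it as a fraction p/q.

√87 = [9; 3, 18, …] (period length 2).
Convergents:
  p_0/q_0 = 9/1
  p_1/q_1 = 28/3
  p_2/q_2 = 513/55
  p_3/q_3 = 1567/168
  p_4/q_4 = 28719/3079
  p_5/q_5 = 87724/9405
q_4 = 3079 ≤ 4636 < 9405 = q_5, so the answer is 28719/3079.

28719/3079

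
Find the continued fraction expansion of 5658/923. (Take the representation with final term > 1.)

5658 = 6*923 + 120
923 = 7*120 + 83
120 = 1*83 + 37
83 = 2*37 + 9
37 = 4*9 + 1
9 = 9*1 + 0  (stop)
So 5658/923 = [6; 7, 1, 2, 4, 9].

[6; 7, 1, 2, 4, 9]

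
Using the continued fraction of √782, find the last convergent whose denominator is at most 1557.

43037/1539

√782 = [27; 1, 26, 1, 54, …] (period length 4).
Convergents:
  p_0/q_0 = 27/1
  p_1/q_1 = 28/1
  p_2/q_2 = 755/27
  p_3/q_3 = 783/28
  p_4/q_4 = 43037/1539
  p_5/q_5 = 43820/1567
q_4 = 1539 ≤ 1557 < 1567 = q_5, so the answer is 43037/1539.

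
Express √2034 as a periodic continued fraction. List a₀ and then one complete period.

a₀ = ⌊√2034⌋ = 45.
With m₀=0, d₀=1 and mₖ₊₁ = dₖaₖ − mₖ, dₖ₊₁ = (n − mₖ₊₁²)/dₖ, aₖ₊₁ = ⌊(a₀+mₖ₊₁)/dₖ₊₁⌋:
  k=1: m=45, d=9, a=10
  k=2: m=45, d=1, a=90
d=1 and a=2a₀=90 at k=2, so the next step gives (m, d) = (45, 9) again — its k=1 value — and the period has length 2.

[45; 10, 90]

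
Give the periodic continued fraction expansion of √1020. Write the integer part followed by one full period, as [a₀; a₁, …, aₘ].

a₀ = ⌊√1020⌋ = 31.
With m₀=0, d₀=1 and mₖ₊₁ = dₖaₖ − mₖ, dₖ₊₁ = (n − mₖ₊₁²)/dₖ, aₖ₊₁ = ⌊(a₀+mₖ₊₁)/dₖ₊₁⌋:
  k=1: m=31, d=59, a=1
  k=2: m=28, d=4, a=14
  k=3: m=28, d=59, a=1
  k=4: m=31, d=1, a=62
d=1 and a=2a₀=62 at k=4, so the next step gives (m, d) = (31, 59) again — its k=1 value — and the period has length 4.

[31; 1, 14, 1, 62]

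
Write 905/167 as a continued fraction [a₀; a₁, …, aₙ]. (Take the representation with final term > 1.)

[5; 2, 2, 1, 1, 2, 5]

905 = 5·167 + 70
167 = 2·70 + 27
70 = 2·27 + 16
27 = 1·16 + 11
16 = 1·11 + 5
11 = 2·5 + 1
5 = 5·1 + 0  (stop)
So 905/167 = [5; 2, 2, 1, 1, 2, 5].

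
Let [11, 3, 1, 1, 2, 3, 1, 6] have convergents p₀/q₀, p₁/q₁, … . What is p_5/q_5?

688/61

Using pₖ = aₖpₖ₋₁ + pₖ₋₂, qₖ = aₖqₖ₋₁ + qₖ₋₂ (with p₋₁=1, p₋₂=0, q₋₁=0, q₋₂=1):
  k=0: a=11, p=11, q=1
  k=1: a=3, p=34, q=3
  k=2: a=1, p=45, q=4
  k=3: a=1, p=79, q=7
  k=4: a=2, p=203, q=18
  k=5: a=3, p=688, q=61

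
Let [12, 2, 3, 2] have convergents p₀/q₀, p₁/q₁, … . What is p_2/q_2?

87/7

Using pₖ = aₖpₖ₋₁ + pₖ₋₂, qₖ = aₖqₖ₋₁ + qₖ₋₂ (with p₋₁=1, p₋₂=0, q₋₁=0, q₋₂=1):
  k=0: a=12, p=12, q=1
  k=1: a=2, p=25, q=2
  k=2: a=3, p=87, q=7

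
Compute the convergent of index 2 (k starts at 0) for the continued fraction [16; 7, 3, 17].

355/22

Using pₖ = aₖpₖ₋₁ + pₖ₋₂, qₖ = aₖqₖ₋₁ + qₖ₋₂ (with p₋₁=1, p₋₂=0, q₋₁=0, q₋₂=1):
  k=0: a=16, p=16, q=1
  k=1: a=7, p=113, q=7
  k=2: a=3, p=355, q=22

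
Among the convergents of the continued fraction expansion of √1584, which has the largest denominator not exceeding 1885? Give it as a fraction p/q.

63321/1591

√1584 = [39; 1, 3, 1, 78, …] (period length 4).
Convergents:
  p_0/q_0 = 39/1
  p_1/q_1 = 40/1
  p_2/q_2 = 159/4
  p_3/q_3 = 199/5
  p_4/q_4 = 15681/394
  p_5/q_5 = 15880/399
  p_6/q_6 = 63321/1591
  p_7/q_7 = 79201/1990
q_6 = 1591 ≤ 1885 < 1990 = q_7, so the answer is 63321/1591.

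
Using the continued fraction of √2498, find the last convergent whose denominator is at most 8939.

√2498 = [49; 1, 48, 1, 98, …] (period length 4).
Convergents:
  p_0/q_0 = 49/1
  p_1/q_1 = 50/1
  p_2/q_2 = 2449/49
  p_3/q_3 = 2499/50
  p_4/q_4 = 247351/4949
  p_5/q_5 = 249850/4999
  p_6/q_6 = 12240151/244901
q_5 = 4999 ≤ 8939 < 244901 = q_6, so the answer is 249850/4999.

249850/4999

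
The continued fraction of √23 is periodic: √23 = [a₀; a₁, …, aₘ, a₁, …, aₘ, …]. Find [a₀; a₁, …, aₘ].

a₀ = ⌊√23⌋ = 4.

[4; 1, 3, 1, 8]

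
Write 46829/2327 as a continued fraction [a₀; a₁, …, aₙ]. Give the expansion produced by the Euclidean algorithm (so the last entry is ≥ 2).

[20; 8, 19, 3, 1, 3]

46829 = 20*2327 + 289
2327 = 8*289 + 15
289 = 19*15 + 4
15 = 3*4 + 3
4 = 1*3 + 1
3 = 3*1 + 0  (stop)
So 46829/2327 = [20; 8, 19, 3, 1, 3].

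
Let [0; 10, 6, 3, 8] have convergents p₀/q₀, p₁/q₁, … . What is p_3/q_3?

Using pₖ = aₖpₖ₋₁ + pₖ₋₂, qₖ = aₖqₖ₋₁ + qₖ₋₂ (with p₋₁=1, p₋₂=0, q₋₁=0, q₋₂=1):
  k=0: a=0, p=0, q=1
  k=1: a=10, p=1, q=10
  k=2: a=6, p=6, q=61
  k=3: a=3, p=19, q=193

19/193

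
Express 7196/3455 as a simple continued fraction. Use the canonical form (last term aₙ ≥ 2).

7196 = 2*3455 + 286
3455 = 12*286 + 23
286 = 12*23 + 10
23 = 2*10 + 3
10 = 3*3 + 1
3 = 3*1 + 0  (stop)
So 7196/3455 = [2; 12, 12, 2, 3, 3].

[2; 12, 12, 2, 3, 3]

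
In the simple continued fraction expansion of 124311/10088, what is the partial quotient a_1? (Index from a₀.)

3

124311 = 12·10088 + 3255   →  a_0 = 12
10088 = 3·3255 + 323   →  a_1 = 3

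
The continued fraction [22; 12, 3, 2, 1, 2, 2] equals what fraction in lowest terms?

17378/787

Fold from the inside: start with 2/1.
  2 + 1/2 = 5/2
  1 + 2/5 = 7/5
  2 + 5/7 = 19/7
  3 + 7/19 = 64/19
  12 + 19/64 = 787/64
  22 + 64/787 = 17378/787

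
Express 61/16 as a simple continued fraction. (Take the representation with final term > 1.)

61 = 3*16 + 13
16 = 1*13 + 3
13 = 4*3 + 1
3 = 3*1 + 0  (stop)
So 61/16 = [3; 1, 4, 3].

[3; 1, 4, 3]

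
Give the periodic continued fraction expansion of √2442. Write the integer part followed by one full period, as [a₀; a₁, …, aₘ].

a₀ = ⌊√2442⌋ = 49.
With m₀=0, d₀=1 and mₖ₊₁ = dₖaₖ − mₖ, dₖ₊₁ = (n − mₖ₊₁²)/dₖ, aₖ₊₁ = ⌊(a₀+mₖ₊₁)/dₖ₊₁⌋:
  k=1: m=49, d=41, a=2
  k=2: m=33, d=33, a=2
  k=3: m=33, d=41, a=2
  k=4: m=49, d=1, a=98
d=1 and a=2a₀=98 at k=4, so the next step gives (m, d) = (49, 41) again — its k=1 value — and the period has length 4.

[49; 2, 2, 2, 98]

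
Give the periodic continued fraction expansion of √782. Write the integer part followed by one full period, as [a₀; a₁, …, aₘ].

[27; 1, 26, 1, 54]

a₀ = ⌊√782⌋ = 27.
With m₀=0, d₀=1 and mₖ₊₁ = dₖaₖ − mₖ, dₖ₊₁ = (n − mₖ₊₁²)/dₖ, aₖ₊₁ = ⌊(a₀+mₖ₊₁)/dₖ₊₁⌋:
  k=1: m=27, d=53, a=1
  k=2: m=26, d=2, a=26
  k=3: m=26, d=53, a=1
  k=4: m=27, d=1, a=54
d=1 and a=2a₀=54 at k=4, so the next step gives (m, d) = (27, 53) again — its k=1 value — and the period has length 4.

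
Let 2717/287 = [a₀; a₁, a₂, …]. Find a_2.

7

2717 = 9·287 + 134   →  a_0 = 9
287 = 2·134 + 19   →  a_1 = 2
134 = 7·19 + 1   →  a_2 = 7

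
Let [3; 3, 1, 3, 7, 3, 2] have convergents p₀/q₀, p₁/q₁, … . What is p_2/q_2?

13/4

Using pₖ = aₖpₖ₋₁ + pₖ₋₂, qₖ = aₖqₖ₋₁ + qₖ₋₂ (with p₋₁=1, p₋₂=0, q₋₁=0, q₋₂=1):
  k=0: a=3, p=3, q=1
  k=1: a=3, p=10, q=3
  k=2: a=1, p=13, q=4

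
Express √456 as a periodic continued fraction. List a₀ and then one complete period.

[21; 2, 1, 4, 1, 2, 42]

a₀ = ⌊√456⌋ = 21.
With m₀=0, d₀=1 and mₖ₊₁ = dₖaₖ − mₖ, dₖ₊₁ = (n − mₖ₊₁²)/dₖ, aₖ₊₁ = ⌊(a₀+mₖ₊₁)/dₖ₊₁⌋:
  k=1: m=21, d=15, a=2
  k=2: m=9, d=25, a=1
  k=3: m=16, d=8, a=4
  k=4: m=16, d=25, a=1
  k=5: m=9, d=15, a=2
  k=6: m=21, d=1, a=42
d=1 and a=2a₀=42 at k=6, so the next step gives (m, d) = (21, 15) again — its k=1 value — and the period has length 6.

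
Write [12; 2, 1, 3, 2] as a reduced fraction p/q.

309/25

Fold from the inside: start with 2/1.
  3 + 1/2 = 7/2
  1 + 2/7 = 9/7
  2 + 7/9 = 25/9
  12 + 9/25 = 309/25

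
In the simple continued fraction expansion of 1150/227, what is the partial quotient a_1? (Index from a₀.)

15

1150 = 5·227 + 15   →  a_0 = 5
227 = 15·15 + 2   →  a_1 = 15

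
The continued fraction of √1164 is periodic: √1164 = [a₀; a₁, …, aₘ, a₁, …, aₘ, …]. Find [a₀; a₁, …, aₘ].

[34; 8, 1, 1, 16, 1, 1, 8, 68]

a₀ = ⌊√1164⌋ = 34.
With m₀=0, d₀=1 and mₖ₊₁ = dₖaₖ − mₖ, dₖ₊₁ = (n − mₖ₊₁²)/dₖ, aₖ₊₁ = ⌊(a₀+mₖ₊₁)/dₖ₊₁⌋:
  k=1: m=34, d=8, a=8
  k=2: m=30, d=33, a=1
  k=3: m=3, d=35, a=1
  k=4: m=32, d=4, a=16
  k=5: m=32, d=35, a=1
  k=6: m=3, d=33, a=1
  k=7: m=30, d=8, a=8
  k=8: m=34, d=1, a=68
d=1 and a=2a₀=68 at k=8, so the next step gives (m, d) = (34, 8) again — its k=1 value — and the period has length 8.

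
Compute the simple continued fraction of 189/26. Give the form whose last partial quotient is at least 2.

[7; 3, 1, 2, 2]

189 = 7*26 + 7
26 = 3*7 + 5
7 = 1*5 + 2
5 = 2*2 + 1
2 = 2*1 + 0  (stop)
So 189/26 = [7; 3, 1, 2, 2].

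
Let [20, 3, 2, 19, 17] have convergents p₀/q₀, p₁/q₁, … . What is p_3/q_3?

Using pₖ = aₖpₖ₋₁ + pₖ₋₂, qₖ = aₖqₖ₋₁ + qₖ₋₂ (with p₋₁=1, p₋₂=0, q₋₁=0, q₋₂=1):
  k=0: a=20, p=20, q=1
  k=1: a=3, p=61, q=3
  k=2: a=2, p=142, q=7
  k=3: a=19, p=2759, q=136

2759/136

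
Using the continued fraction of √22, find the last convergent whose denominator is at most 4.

√22 = [4; 1, 2, 4, 2, 1, 8, …] (period length 6).
Convergents:
  p_0/q_0 = 4/1
  p_1/q_1 = 5/1
  p_2/q_2 = 14/3
  p_3/q_3 = 61/13
q_2 = 3 ≤ 4 < 13 = q_3, so the answer is 14/3.

14/3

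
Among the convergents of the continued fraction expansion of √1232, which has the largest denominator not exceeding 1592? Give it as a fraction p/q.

√1232 = [35; 10, 70, …] (period length 2).
Convergents:
  p_0/q_0 = 35/1
  p_1/q_1 = 351/10
  p_2/q_2 = 24605/701
  p_3/q_3 = 246401/7020
q_2 = 701 ≤ 1592 < 7020 = q_3, so the answer is 24605/701.

24605/701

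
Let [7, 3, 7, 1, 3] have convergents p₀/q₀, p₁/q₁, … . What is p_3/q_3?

Using pₖ = aₖpₖ₋₁ + pₖ₋₂, qₖ = aₖqₖ₋₁ + qₖ₋₂ (with p₋₁=1, p₋₂=0, q₋₁=0, q₋₂=1):
  k=0: a=7, p=7, q=1
  k=1: a=3, p=22, q=3
  k=2: a=7, p=161, q=22
  k=3: a=1, p=183, q=25

183/25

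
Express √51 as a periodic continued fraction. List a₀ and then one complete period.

a₀ = ⌊√51⌋ = 7.

[7; 7, 14]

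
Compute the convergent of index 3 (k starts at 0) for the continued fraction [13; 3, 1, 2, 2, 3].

Using pₖ = aₖpₖ₋₁ + pₖ₋₂, qₖ = aₖqₖ₋₁ + qₖ₋₂ (with p₋₁=1, p₋₂=0, q₋₁=0, q₋₂=1):
  k=0: a=13, p=13, q=1
  k=1: a=3, p=40, q=3
  k=2: a=1, p=53, q=4
  k=3: a=2, p=146, q=11

146/11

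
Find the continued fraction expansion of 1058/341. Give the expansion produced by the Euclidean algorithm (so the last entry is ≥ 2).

[3; 9, 1, 2, 1, 8]

1058 = 3*341 + 35
341 = 9*35 + 26
35 = 1*26 + 9
26 = 2*9 + 8
9 = 1*8 + 1
8 = 8*1 + 0  (stop)
So 1058/341 = [3; 9, 1, 2, 1, 8].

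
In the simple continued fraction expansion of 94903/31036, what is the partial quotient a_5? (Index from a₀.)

14

94903 = 3·31036 + 1795   →  a_0 = 3
31036 = 17·1795 + 521   →  a_1 = 17
1795 = 3·521 + 232   →  a_2 = 3
521 = 2·232 + 57   →  a_3 = 2
232 = 4·57 + 4   →  a_4 = 4
57 = 14·4 + 1   →  a_5 = 14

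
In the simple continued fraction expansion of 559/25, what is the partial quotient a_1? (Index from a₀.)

2

559 = 22·25 + 9   →  a_0 = 22
25 = 2·9 + 7   →  a_1 = 2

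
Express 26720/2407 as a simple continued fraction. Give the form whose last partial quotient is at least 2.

[11; 9, 1, 9, 1, 1, 3, 3]

26720 = 11×2407 + 243
2407 = 9×243 + 220
243 = 1×220 + 23
220 = 9×23 + 13
23 = 1×13 + 10
13 = 1×10 + 3
10 = 3×3 + 1
3 = 3×1 + 0  (stop)
So 26720/2407 = [11; 9, 1, 9, 1, 1, 3, 3].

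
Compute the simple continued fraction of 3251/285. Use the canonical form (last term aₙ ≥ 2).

[11; 2, 2, 5, 3, 3]

3251 = 11*285 + 116
285 = 2*116 + 53
116 = 2*53 + 10
53 = 5*10 + 3
10 = 3*3 + 1
3 = 3*1 + 0  (stop)
So 3251/285 = [11; 2, 2, 5, 3, 3].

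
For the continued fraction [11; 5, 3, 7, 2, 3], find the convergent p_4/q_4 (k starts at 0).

Using pₖ = aₖpₖ₋₁ + pₖ₋₂, qₖ = aₖqₖ₋₁ + qₖ₋₂ (with p₋₁=1, p₋₂=0, q₋₁=0, q₋₂=1):
  k=0: a=11, p=11, q=1
  k=1: a=5, p=56, q=5
  k=2: a=3, p=179, q=16
  k=3: a=7, p=1309, q=117
  k=4: a=2, p=2797, q=250

2797/250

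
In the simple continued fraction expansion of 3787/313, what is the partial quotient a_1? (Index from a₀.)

3787 = 12·313 + 31   →  a_0 = 12
313 = 10·31 + 3   →  a_1 = 10

10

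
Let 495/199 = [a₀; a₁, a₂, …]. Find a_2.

495 = 2·199 + 97   →  a_0 = 2
199 = 2·97 + 5   →  a_1 = 2
97 = 19·5 + 2   →  a_2 = 19

19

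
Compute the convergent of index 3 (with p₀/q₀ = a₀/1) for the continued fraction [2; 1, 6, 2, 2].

Using pₖ = aₖpₖ₋₁ + pₖ₋₂, qₖ = aₖqₖ₋₁ + qₖ₋₂ (with p₋₁=1, p₋₂=0, q₋₁=0, q₋₂=1):
  k=0: a=2, p=2, q=1
  k=1: a=1, p=3, q=1
  k=2: a=6, p=20, q=7
  k=3: a=2, p=43, q=15

43/15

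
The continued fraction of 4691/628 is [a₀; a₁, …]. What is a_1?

2

4691 = 7·628 + 295   →  a_0 = 7
628 = 2·295 + 38   →  a_1 = 2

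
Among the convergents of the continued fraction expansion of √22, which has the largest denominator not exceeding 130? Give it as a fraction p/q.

197/42

√22 = [4; 1, 2, 4, 2, 1, 8, …] (period length 6).
Convergents:
  p_0/q_0 = 4/1
  p_1/q_1 = 5/1
  p_2/q_2 = 14/3
  p_3/q_3 = 61/13
  p_4/q_4 = 136/29
  p_5/q_5 = 197/42
  p_6/q_6 = 1712/365
q_5 = 42 ≤ 130 < 365 = q_6, so the answer is 197/42.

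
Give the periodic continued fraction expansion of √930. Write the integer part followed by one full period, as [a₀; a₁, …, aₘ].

[30; 2, 60]

a₀ = ⌊√930⌋ = 30.
With m₀=0, d₀=1 and mₖ₊₁ = dₖaₖ − mₖ, dₖ₊₁ = (n − mₖ₊₁²)/dₖ, aₖ₊₁ = ⌊(a₀+mₖ₊₁)/dₖ₊₁⌋:
  k=1: m=30, d=30, a=2
  k=2: m=30, d=1, a=60
d=1 and a=2a₀=60 at k=2, so the next step gives (m, d) = (30, 30) again — its k=1 value — and the period has length 2.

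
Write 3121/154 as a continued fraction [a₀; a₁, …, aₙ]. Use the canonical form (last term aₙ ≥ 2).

3121 = 20×154 + 41
154 = 3×41 + 31
41 = 1×31 + 10
31 = 3×10 + 1
10 = 10×1 + 0  (stop)
So 3121/154 = [20; 3, 1, 3, 10].

[20; 3, 1, 3, 10]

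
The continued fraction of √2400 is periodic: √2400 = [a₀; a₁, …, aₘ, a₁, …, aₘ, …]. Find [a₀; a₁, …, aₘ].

[48; 1, 96]

a₀ = ⌊√2400⌋ = 48.
With m₀=0, d₀=1 and mₖ₊₁ = dₖaₖ − mₖ, dₖ₊₁ = (n − mₖ₊₁²)/dₖ, aₖ₊₁ = ⌊(a₀+mₖ₊₁)/dₖ₊₁⌋:
  k=1: m=48, d=96, a=1
  k=2: m=48, d=1, a=96
d=1 and a=2a₀=96 at k=2, so the next step gives (m, d) = (48, 96) again — its k=1 value — and the period has length 2.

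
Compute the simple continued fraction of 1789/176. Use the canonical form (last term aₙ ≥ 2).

[10; 6, 14, 2]

1789 = 10*176 + 29
176 = 6*29 + 2
29 = 14*2 + 1
2 = 2*1 + 0  (stop)
So 1789/176 = [10; 6, 14, 2].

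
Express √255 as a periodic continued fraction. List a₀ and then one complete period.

a₀ = ⌊√255⌋ = 15.
With m₀=0, d₀=1 and mₖ₊₁ = dₖaₖ − mₖ, dₖ₊₁ = (n − mₖ₊₁²)/dₖ, aₖ₊₁ = ⌊(a₀+mₖ₊₁)/dₖ₊₁⌋:
  k=1: m=15, d=30, a=1
  k=2: m=15, d=1, a=30
d=1 and a=2a₀=30 at k=2, so the next step gives (m, d) = (15, 30) again — its k=1 value — and the period has length 2.

[15; 1, 30]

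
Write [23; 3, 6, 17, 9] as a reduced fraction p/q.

Using pₖ = aₖpₖ₋₁ + pₖ₋₂ and qₖ = aₖqₖ₋₁ + qₖ₋₂:
  k=0: a=23, p=23, q=1
  k=1: a=3, p=70, q=3
  k=2: a=6, p=443, q=19
  k=3: a=17, p=7601, q=326
  k=4: a=9, p=68852, q=2953

68852/2953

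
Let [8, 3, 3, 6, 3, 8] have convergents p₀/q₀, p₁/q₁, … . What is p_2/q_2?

Using pₖ = aₖpₖ₋₁ + pₖ₋₂, qₖ = aₖqₖ₋₁ + qₖ₋₂ (with p₋₁=1, p₋₂=0, q₋₁=0, q₋₂=1):
  k=0: a=8, p=8, q=1
  k=1: a=3, p=25, q=3
  k=2: a=3, p=83, q=10

83/10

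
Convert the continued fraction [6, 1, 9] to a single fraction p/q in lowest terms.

69/10

Using pₖ = aₖpₖ₋₁ + pₖ₋₂ and qₖ = aₖqₖ₋₁ + qₖ₋₂:
  k=0: a=6, p=6, q=1
  k=1: a=1, p=7, q=1
  k=2: a=9, p=69, q=10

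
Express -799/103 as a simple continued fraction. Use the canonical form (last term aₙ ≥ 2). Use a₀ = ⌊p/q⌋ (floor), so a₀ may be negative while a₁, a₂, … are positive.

-799 = -8·103 + 25
103 = 4·25 + 3
25 = 8·3 + 1
3 = 3·1 + 0  (stop)
So -799/103 = [-8; 4, 8, 3].

[-8; 4, 8, 3]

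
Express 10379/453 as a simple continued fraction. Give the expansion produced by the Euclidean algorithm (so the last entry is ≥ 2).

[22; 1, 10, 3, 13]

10379 = 22×453 + 413
453 = 1×413 + 40
413 = 10×40 + 13
40 = 3×13 + 1
13 = 13×1 + 0  (stop)
So 10379/453 = [22; 1, 10, 3, 13].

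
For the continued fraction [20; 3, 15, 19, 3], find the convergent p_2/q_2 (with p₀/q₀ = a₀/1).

935/46

Using pₖ = aₖpₖ₋₁ + pₖ₋₂, qₖ = aₖqₖ₋₁ + qₖ₋₂ (with p₋₁=1, p₋₂=0, q₋₁=0, q₋₂=1):
  k=0: a=20, p=20, q=1
  k=1: a=3, p=61, q=3
  k=2: a=15, p=935, q=46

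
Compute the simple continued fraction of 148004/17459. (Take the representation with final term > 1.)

[8; 2, 10, 2, 12, 3, 10]

148004 = 8*17459 + 8332
17459 = 2*8332 + 795
8332 = 10*795 + 382
795 = 2*382 + 31
382 = 12*31 + 10
31 = 3*10 + 1
10 = 10*1 + 0  (stop)
So 148004/17459 = [8; 2, 10, 2, 12, 3, 10].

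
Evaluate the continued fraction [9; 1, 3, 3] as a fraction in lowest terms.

Using pₖ = aₖpₖ₋₁ + pₖ₋₂ and qₖ = aₖqₖ₋₁ + qₖ₋₂:
  k=0: a=9, p=9, q=1
  k=1: a=1, p=10, q=1
  k=2: a=3, p=39, q=4
  k=3: a=3, p=127, q=13

127/13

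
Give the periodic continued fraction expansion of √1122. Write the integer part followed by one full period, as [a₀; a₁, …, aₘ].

[33; 2, 66]

a₀ = ⌊√1122⌋ = 33.
With m₀=0, d₀=1 and mₖ₊₁ = dₖaₖ − mₖ, dₖ₊₁ = (n − mₖ₊₁²)/dₖ, aₖ₊₁ = ⌊(a₀+mₖ₊₁)/dₖ₊₁⌋:
  k=1: m=33, d=33, a=2
  k=2: m=33, d=1, a=66
d=1 and a=2a₀=66 at k=2, so the next step gives (m, d) = (33, 33) again — its k=1 value — and the period has length 2.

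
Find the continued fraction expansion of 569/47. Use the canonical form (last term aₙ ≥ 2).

[12; 9, 2, 2]

569 = 12*47 + 5
47 = 9*5 + 2
5 = 2*2 + 1
2 = 2*1 + 0  (stop)
So 569/47 = [12; 9, 2, 2].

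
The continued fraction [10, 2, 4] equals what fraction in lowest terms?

94/9

Using pₖ = aₖpₖ₋₁ + pₖ₋₂ and qₖ = aₖqₖ₋₁ + qₖ₋₂:
  k=0: a=10, p=10, q=1
  k=1: a=2, p=21, q=2
  k=2: a=4, p=94, q=9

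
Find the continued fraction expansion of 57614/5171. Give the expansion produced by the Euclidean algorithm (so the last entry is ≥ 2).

57614 = 11×5171 + 733
5171 = 7×733 + 40
733 = 18×40 + 13
40 = 3×13 + 1
13 = 13×1 + 0  (stop)
So 57614/5171 = [11; 7, 18, 3, 13].

[11; 7, 18, 3, 13]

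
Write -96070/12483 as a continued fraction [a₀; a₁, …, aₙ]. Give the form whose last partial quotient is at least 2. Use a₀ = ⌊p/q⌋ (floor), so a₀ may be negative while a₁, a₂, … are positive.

-96070 = -8*12483 + 3794
12483 = 3*3794 + 1101
3794 = 3*1101 + 491
1101 = 2*491 + 119
491 = 4*119 + 15
119 = 7*15 + 14
15 = 1*14 + 1
14 = 14*1 + 0  (stop)
So -96070/12483 = [-8; 3, 3, 2, 4, 7, 1, 14].

[-8; 3, 3, 2, 4, 7, 1, 14]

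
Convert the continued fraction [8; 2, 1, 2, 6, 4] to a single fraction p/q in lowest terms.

1775/212

Fold from the inside: start with 4/1.
  6 + 1/4 = 25/4
  2 + 4/25 = 54/25
  1 + 25/54 = 79/54
  2 + 54/79 = 212/79
  8 + 79/212 = 1775/212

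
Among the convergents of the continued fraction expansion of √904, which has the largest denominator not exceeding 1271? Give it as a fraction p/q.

√904 = [30; 15, 60, …] (period length 2).
Convergents:
  p_0/q_0 = 30/1
  p_1/q_1 = 451/15
  p_2/q_2 = 27090/901
  p_3/q_3 = 406801/13530
q_2 = 901 ≤ 1271 < 13530 = q_3, so the answer is 27090/901.

27090/901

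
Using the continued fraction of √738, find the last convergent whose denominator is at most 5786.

√738 = [27; 6, 54, …] (period length 2).
Convergents:
  p_0/q_0 = 27/1
  p_1/q_1 = 163/6
  p_2/q_2 = 8829/325
  p_3/q_3 = 53137/1956
  p_4/q_4 = 2878227/105949
q_3 = 1956 ≤ 5786 < 105949 = q_4, so the answer is 53137/1956.

53137/1956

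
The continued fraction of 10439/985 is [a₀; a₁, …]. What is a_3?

10439 = 10·985 + 589   →  a_0 = 10
985 = 1·589 + 396   →  a_1 = 1
589 = 1·396 + 193   →  a_2 = 1
396 = 2·193 + 10   →  a_3 = 2

2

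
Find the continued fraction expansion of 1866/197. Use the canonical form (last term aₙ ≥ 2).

1866 = 9·197 + 93
197 = 2·93 + 11
93 = 8·11 + 5
11 = 2·5 + 1
5 = 5·1 + 0  (stop)
So 1866/197 = [9; 2, 8, 2, 5].

[9; 2, 8, 2, 5]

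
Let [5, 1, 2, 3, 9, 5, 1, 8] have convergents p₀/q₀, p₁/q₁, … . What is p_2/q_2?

17/3

Using pₖ = aₖpₖ₋₁ + pₖ₋₂, qₖ = aₖqₖ₋₁ + qₖ₋₂ (with p₋₁=1, p₋₂=0, q₋₁=0, q₋₂=1):
  k=0: a=5, p=5, q=1
  k=1: a=1, p=6, q=1
  k=2: a=2, p=17, q=3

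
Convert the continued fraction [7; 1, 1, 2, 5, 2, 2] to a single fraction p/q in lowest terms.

1101/145

Using pₖ = aₖpₖ₋₁ + pₖ₋₂ and qₖ = aₖqₖ₋₁ + qₖ₋₂:
  k=0: a=7, p=7, q=1
  k=1: a=1, p=8, q=1
  k=2: a=1, p=15, q=2
  k=3: a=2, p=38, q=5
  k=4: a=5, p=205, q=27
  k=5: a=2, p=448, q=59
  k=6: a=2, p=1101, q=145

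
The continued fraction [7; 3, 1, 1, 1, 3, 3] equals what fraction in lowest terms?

Using pₖ = aₖpₖ₋₁ + pₖ₋₂ and qₖ = aₖqₖ₋₁ + qₖ₋₂:
  k=0: a=7, p=7, q=1
  k=1: a=3, p=22, q=3
  k=2: a=1, p=29, q=4
  k=3: a=1, p=51, q=7
  k=4: a=1, p=80, q=11
  k=5: a=3, p=291, q=40
  k=6: a=3, p=953, q=131

953/131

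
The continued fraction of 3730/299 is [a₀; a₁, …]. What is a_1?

3730 = 12·299 + 142   →  a_0 = 12
299 = 2·142 + 15   →  a_1 = 2

2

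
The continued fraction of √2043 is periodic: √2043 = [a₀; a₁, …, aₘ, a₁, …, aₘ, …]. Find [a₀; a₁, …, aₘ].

[45; 5, 90]

a₀ = ⌊√2043⌋ = 45.
With m₀=0, d₀=1 and mₖ₊₁ = dₖaₖ − mₖ, dₖ₊₁ = (n − mₖ₊₁²)/dₖ, aₖ₊₁ = ⌊(a₀+mₖ₊₁)/dₖ₊₁⌋:
  k=1: m=45, d=18, a=5
  k=2: m=45, d=1, a=90
d=1 and a=2a₀=90 at k=2, so the next step gives (m, d) = (45, 18) again — its k=1 value — and the period has length 2.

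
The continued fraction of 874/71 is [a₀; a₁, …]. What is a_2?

4

874 = 12·71 + 22   →  a_0 = 12
71 = 3·22 + 5   →  a_1 = 3
22 = 4·5 + 2   →  a_2 = 4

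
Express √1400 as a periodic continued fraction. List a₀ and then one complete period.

a₀ = ⌊√1400⌋ = 37.
With m₀=0, d₀=1 and mₖ₊₁ = dₖaₖ − mₖ, dₖ₊₁ = (n − mₖ₊₁²)/dₖ, aₖ₊₁ = ⌊(a₀+mₖ₊₁)/dₖ₊₁⌋:
  k=1: m=37, d=31, a=2
  k=2: m=25, d=25, a=2
  k=3: m=25, d=31, a=2
  k=4: m=37, d=1, a=74
d=1 and a=2a₀=74 at k=4, so the next step gives (m, d) = (37, 31) again — its k=1 value — and the period has length 4.

[37; 2, 2, 2, 74]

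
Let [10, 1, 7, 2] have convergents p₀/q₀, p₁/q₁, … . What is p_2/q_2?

87/8

Using pₖ = aₖpₖ₋₁ + pₖ₋₂, qₖ = aₖqₖ₋₁ + qₖ₋₂ (with p₋₁=1, p₋₂=0, q₋₁=0, q₋₂=1):
  k=0: a=10, p=10, q=1
  k=1: a=1, p=11, q=1
  k=2: a=7, p=87, q=8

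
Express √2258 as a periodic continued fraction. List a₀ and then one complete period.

[47; 1, 1, 13, 13, 1, 1, 94]

a₀ = ⌊√2258⌋ = 47.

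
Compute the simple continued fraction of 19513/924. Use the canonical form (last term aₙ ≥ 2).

[21; 8, 2, 10, 2, 2]

19513 = 21×924 + 109
924 = 8×109 + 52
109 = 2×52 + 5
52 = 10×5 + 2
5 = 2×2 + 1
2 = 2×1 + 0  (stop)
So 19513/924 = [21; 8, 2, 10, 2, 2].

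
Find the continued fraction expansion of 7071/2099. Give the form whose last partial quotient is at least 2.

7071 = 3*2099 + 774
2099 = 2*774 + 551
774 = 1*551 + 223
551 = 2*223 + 105
223 = 2*105 + 13
105 = 8*13 + 1
13 = 13*1 + 0  (stop)
So 7071/2099 = [3; 2, 1, 2, 2, 8, 13].

[3; 2, 1, 2, 2, 8, 13]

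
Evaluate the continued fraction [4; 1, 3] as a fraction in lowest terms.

19/4

Fold from the inside: start with 3/1.
  1 + 1/3 = 4/3
  4 + 3/4 = 19/4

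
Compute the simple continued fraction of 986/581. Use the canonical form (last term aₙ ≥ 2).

986 = 1×581 + 405
581 = 1×405 + 176
405 = 2×176 + 53
176 = 3×53 + 17
53 = 3×17 + 2
17 = 8×2 + 1
2 = 2×1 + 0  (stop)
So 986/581 = [1; 1, 2, 3, 3, 8, 2].

[1; 1, 2, 3, 3, 8, 2]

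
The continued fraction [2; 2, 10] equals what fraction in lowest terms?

52/21

Using pₖ = aₖpₖ₋₁ + pₖ₋₂ and qₖ = aₖqₖ₋₁ + qₖ₋₂:
  k=0: a=2, p=2, q=1
  k=1: a=2, p=5, q=2
  k=2: a=10, p=52, q=21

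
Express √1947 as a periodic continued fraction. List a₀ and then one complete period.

a₀ = ⌊√1947⌋ = 44.
With m₀=0, d₀=1 and mₖ₊₁ = dₖaₖ − mₖ, dₖ₊₁ = (n − mₖ₊₁²)/dₖ, aₖ₊₁ = ⌊(a₀+mₖ₊₁)/dₖ₊₁⌋:
  k=1: m=44, d=11, a=8
  k=2: m=44, d=1, a=88
d=1 and a=2a₀=88 at k=2, so the next step gives (m, d) = (44, 11) again — its k=1 value — and the period has length 2.

[44; 8, 88]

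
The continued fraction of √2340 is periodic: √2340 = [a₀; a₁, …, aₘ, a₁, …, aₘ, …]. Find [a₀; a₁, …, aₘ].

a₀ = ⌊√2340⌋ = 48.
With m₀=0, d₀=1 and mₖ₊₁ = dₖaₖ − mₖ, dₖ₊₁ = (n − mₖ₊₁²)/dₖ, aₖ₊₁ = ⌊(a₀+mₖ₊₁)/dₖ₊₁⌋:
  k=1: m=48, d=36, a=2
  k=2: m=24, d=49, a=1
  k=3: m=25, d=35, a=2
  k=4: m=45, d=9, a=10
  k=5: m=45, d=35, a=2
  k=6: m=25, d=49, a=1
  k=7: m=24, d=36, a=2
  k=8: m=48, d=1, a=96
d=1 and a=2a₀=96 at k=8, so the next step gives (m, d) = (48, 36) again — its k=1 value — and the period has length 8.

[48; 2, 1, 2, 10, 2, 1, 2, 96]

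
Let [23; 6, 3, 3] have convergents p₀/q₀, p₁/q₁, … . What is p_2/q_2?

440/19

Using pₖ = aₖpₖ₋₁ + pₖ₋₂, qₖ = aₖqₖ₋₁ + qₖ₋₂ (with p₋₁=1, p₋₂=0, q₋₁=0, q₋₂=1):
  k=0: a=23, p=23, q=1
  k=1: a=6, p=139, q=6
  k=2: a=3, p=440, q=19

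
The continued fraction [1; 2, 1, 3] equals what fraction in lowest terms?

15/11

Fold from the inside: start with 3/1.
  1 + 1/3 = 4/3
  2 + 3/4 = 11/4
  1 + 4/11 = 15/11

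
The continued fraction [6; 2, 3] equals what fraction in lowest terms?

Using pₖ = aₖpₖ₋₁ + pₖ₋₂ and qₖ = aₖqₖ₋₁ + qₖ₋₂:
  k=0: a=6, p=6, q=1
  k=1: a=2, p=13, q=2
  k=2: a=3, p=45, q=7

45/7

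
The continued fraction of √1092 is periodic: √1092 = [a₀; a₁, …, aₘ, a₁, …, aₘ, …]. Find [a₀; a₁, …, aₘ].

a₀ = ⌊√1092⌋ = 33.

[33; 22, 66]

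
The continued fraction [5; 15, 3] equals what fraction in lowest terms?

233/46

Fold from the inside: start with 3/1.
  15 + 1/3 = 46/3
  5 + 3/46 = 233/46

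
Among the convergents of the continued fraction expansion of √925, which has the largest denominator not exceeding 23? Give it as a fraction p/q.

365/12

√925 = [30; 2, 2, 2, 2, 60, …] (period length 5).
Convergents:
  p_0/q_0 = 30/1
  p_1/q_1 = 61/2
  p_2/q_2 = 152/5
  p_3/q_3 = 365/12
  p_4/q_4 = 882/29
q_3 = 12 ≤ 23 < 29 = q_4, so the answer is 365/12.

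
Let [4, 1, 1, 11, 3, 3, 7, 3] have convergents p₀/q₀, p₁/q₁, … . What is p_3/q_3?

Using pₖ = aₖpₖ₋₁ + pₖ₋₂, qₖ = aₖqₖ₋₁ + qₖ₋₂ (with p₋₁=1, p₋₂=0, q₋₁=0, q₋₂=1):
  k=0: a=4, p=4, q=1
  k=1: a=1, p=5, q=1
  k=2: a=1, p=9, q=2
  k=3: a=11, p=104, q=23

104/23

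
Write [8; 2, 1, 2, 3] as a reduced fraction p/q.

226/27

Using pₖ = aₖpₖ₋₁ + pₖ₋₂ and qₖ = aₖqₖ₋₁ + qₖ₋₂:
  k=0: a=8, p=8, q=1
  k=1: a=2, p=17, q=2
  k=2: a=1, p=25, q=3
  k=3: a=2, p=67, q=8
  k=4: a=3, p=226, q=27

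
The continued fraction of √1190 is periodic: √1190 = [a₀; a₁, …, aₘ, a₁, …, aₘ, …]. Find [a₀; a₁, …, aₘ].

[34; 2, 68]

a₀ = ⌊√1190⌋ = 34.
With m₀=0, d₀=1 and mₖ₊₁ = dₖaₖ − mₖ, dₖ₊₁ = (n − mₖ₊₁²)/dₖ, aₖ₊₁ = ⌊(a₀+mₖ₊₁)/dₖ₊₁⌋:
  k=1: m=34, d=34, a=2
  k=2: m=34, d=1, a=68
d=1 and a=2a₀=68 at k=2, so the next step gives (m, d) = (34, 34) again — its k=1 value — and the period has length 2.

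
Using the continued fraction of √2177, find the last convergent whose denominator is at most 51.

1913/41

√2177 = [46; 1, 1, 1, 12, 1, 1, 1, 92, …] (period length 8).
Convergents:
  p_0/q_0 = 46/1
  p_1/q_1 = 47/1
  p_2/q_2 = 93/2
  p_3/q_3 = 140/3
  p_4/q_4 = 1773/38
  p_5/q_5 = 1913/41
  p_6/q_6 = 3686/79
q_5 = 41 ≤ 51 < 79 = q_6, so the answer is 1913/41.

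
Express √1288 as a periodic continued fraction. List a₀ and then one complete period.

a₀ = ⌊√1288⌋ = 35.

[35; 1, 7, 1, 70]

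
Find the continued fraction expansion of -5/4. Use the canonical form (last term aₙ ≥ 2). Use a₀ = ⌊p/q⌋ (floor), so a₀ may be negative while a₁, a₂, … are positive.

-5 = -2×4 + 3
4 = 1×3 + 1
3 = 3×1 + 0  (stop)
So -5/4 = [-2; 1, 3].

[-2; 1, 3]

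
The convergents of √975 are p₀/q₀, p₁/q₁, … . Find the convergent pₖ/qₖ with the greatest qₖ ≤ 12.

281/9

√975 = [31; 4, 2, 4, 62, …] (period length 4).
Convergents:
  p_0/q_0 = 31/1
  p_1/q_1 = 125/4
  p_2/q_2 = 281/9
  p_3/q_3 = 1249/40
q_2 = 9 ≤ 12 < 40 = q_3, so the answer is 281/9.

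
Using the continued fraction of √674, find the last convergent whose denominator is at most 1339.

34399/1325

√674 = [25; 1, 24, 1, 50, …] (period length 4).
Convergents:
  p_0/q_0 = 25/1
  p_1/q_1 = 26/1
  p_2/q_2 = 649/25
  p_3/q_3 = 675/26
  p_4/q_4 = 34399/1325
  p_5/q_5 = 35074/1351
q_4 = 1325 ≤ 1339 < 1351 = q_5, so the answer is 34399/1325.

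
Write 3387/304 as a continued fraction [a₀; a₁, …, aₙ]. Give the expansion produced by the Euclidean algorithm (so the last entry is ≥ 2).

[11; 7, 14, 3]

3387 = 11×304 + 43
304 = 7×43 + 3
43 = 14×3 + 1
3 = 3×1 + 0  (stop)
So 3387/304 = [11; 7, 14, 3].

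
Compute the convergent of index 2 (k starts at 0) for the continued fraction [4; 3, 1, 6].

17/4

Using pₖ = aₖpₖ₋₁ + pₖ₋₂, qₖ = aₖqₖ₋₁ + qₖ₋₂ (with p₋₁=1, p₋₂=0, q₋₁=0, q₋₂=1):
  k=0: a=4, p=4, q=1
  k=1: a=3, p=13, q=3
  k=2: a=1, p=17, q=4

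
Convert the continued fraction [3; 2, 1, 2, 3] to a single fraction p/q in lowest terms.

91/27

Using pₖ = aₖpₖ₋₁ + pₖ₋₂ and qₖ = aₖqₖ₋₁ + qₖ₋₂:
  k=0: a=3, p=3, q=1
  k=1: a=2, p=7, q=2
  k=2: a=1, p=10, q=3
  k=3: a=2, p=27, q=8
  k=4: a=3, p=91, q=27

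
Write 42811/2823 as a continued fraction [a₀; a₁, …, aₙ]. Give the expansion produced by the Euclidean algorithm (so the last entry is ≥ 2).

42811 = 15·2823 + 466
2823 = 6·466 + 27
466 = 17·27 + 7
27 = 3·7 + 6
7 = 1·6 + 1
6 = 6·1 + 0  (stop)
So 42811/2823 = [15; 6, 17, 3, 1, 6].

[15; 6, 17, 3, 1, 6]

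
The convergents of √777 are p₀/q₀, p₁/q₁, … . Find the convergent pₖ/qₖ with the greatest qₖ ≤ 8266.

99457/3568

√777 = [27; 1, 6, 1, 54, …] (period length 4).
Convergents:
  p_0/q_0 = 27/1
  p_1/q_1 = 28/1
  p_2/q_2 = 195/7
  p_3/q_3 = 223/8
  p_4/q_4 = 12237/439
  p_5/q_5 = 12460/447
  p_6/q_6 = 86997/3121
  p_7/q_7 = 99457/3568
  p_8/q_8 = 5457675/195793
q_7 = 3568 ≤ 8266 < 195793 = q_8, so the answer is 99457/3568.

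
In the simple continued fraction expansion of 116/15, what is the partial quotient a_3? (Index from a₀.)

1

116 = 7·15 + 11   →  a_0 = 7
15 = 1·11 + 4   →  a_1 = 1
11 = 2·4 + 3   →  a_2 = 2
4 = 1·3 + 1   →  a_3 = 1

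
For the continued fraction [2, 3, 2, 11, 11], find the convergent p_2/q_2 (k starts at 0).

Using pₖ = aₖpₖ₋₁ + pₖ₋₂, qₖ = aₖqₖ₋₁ + qₖ₋₂ (with p₋₁=1, p₋₂=0, q₋₁=0, q₋₂=1):
  k=0: a=2, p=2, q=1
  k=1: a=3, p=7, q=3
  k=2: a=2, p=16, q=7

16/7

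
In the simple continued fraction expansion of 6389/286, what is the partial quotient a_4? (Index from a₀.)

6389 = 22·286 + 97   →  a_0 = 22
286 = 2·97 + 92   →  a_1 = 2
97 = 1·92 + 5   →  a_2 = 1
92 = 18·5 + 2   →  a_3 = 18
5 = 2·2 + 1   →  a_4 = 2

2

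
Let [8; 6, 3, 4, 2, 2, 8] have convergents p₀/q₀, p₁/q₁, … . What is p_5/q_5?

Using pₖ = aₖpₖ₋₁ + pₖ₋₂, qₖ = aₖqₖ₋₁ + qₖ₋₂ (with p₋₁=1, p₋₂=0, q₋₁=0, q₋₂=1):
  k=0: a=8, p=8, q=1
  k=1: a=6, p=49, q=6
  k=2: a=3, p=155, q=19
  k=3: a=4, p=669, q=82
  k=4: a=2, p=1493, q=183
  k=5: a=2, p=3655, q=448

3655/448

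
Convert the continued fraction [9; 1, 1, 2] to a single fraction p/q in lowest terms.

48/5

Using pₖ = aₖpₖ₋₁ + pₖ₋₂ and qₖ = aₖqₖ₋₁ + qₖ₋₂:
  k=0: a=9, p=9, q=1
  k=1: a=1, p=10, q=1
  k=2: a=1, p=19, q=2
  k=3: a=2, p=48, q=5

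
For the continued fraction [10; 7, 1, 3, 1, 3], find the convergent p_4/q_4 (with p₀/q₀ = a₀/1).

Using pₖ = aₖpₖ₋₁ + pₖ₋₂, qₖ = aₖqₖ₋₁ + qₖ₋₂ (with p₋₁=1, p₋₂=0, q₋₁=0, q₋₂=1):
  k=0: a=10, p=10, q=1
  k=1: a=7, p=71, q=7
  k=2: a=1, p=81, q=8
  k=3: a=3, p=314, q=31
  k=4: a=1, p=395, q=39

395/39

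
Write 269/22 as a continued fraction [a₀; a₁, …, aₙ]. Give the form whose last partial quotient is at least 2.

[12; 4, 2, 2]

269 = 12×22 + 5
22 = 4×5 + 2
5 = 2×2 + 1
2 = 2×1 + 0  (stop)
So 269/22 = [12; 4, 2, 2].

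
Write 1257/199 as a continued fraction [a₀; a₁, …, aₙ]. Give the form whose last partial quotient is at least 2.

[6; 3, 6, 3, 3]

1257 = 6*199 + 63
199 = 3*63 + 10
63 = 6*10 + 3
10 = 3*3 + 1
3 = 3*1 + 0  (stop)
So 1257/199 = [6; 3, 6, 3, 3].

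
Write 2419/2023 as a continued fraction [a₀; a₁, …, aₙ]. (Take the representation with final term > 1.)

[1; 5, 9, 4, 1, 3, 2]

2419 = 1×2023 + 396
2023 = 5×396 + 43
396 = 9×43 + 9
43 = 4×9 + 7
9 = 1×7 + 2
7 = 3×2 + 1
2 = 2×1 + 0  (stop)
So 2419/2023 = [1; 5, 9, 4, 1, 3, 2].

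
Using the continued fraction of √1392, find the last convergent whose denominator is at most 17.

√1392 = [37; 3, 4, 3, 74, …] (period length 4).
Convergents:
  p_0/q_0 = 37/1
  p_1/q_1 = 112/3
  p_2/q_2 = 485/13
  p_3/q_3 = 1567/42
q_2 = 13 ≤ 17 < 42 = q_3, so the answer is 485/13.

485/13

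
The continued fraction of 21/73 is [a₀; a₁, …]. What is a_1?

21 = 0·73 + 21   →  a_0 = 0
73 = 3·21 + 10   →  a_1 = 3

3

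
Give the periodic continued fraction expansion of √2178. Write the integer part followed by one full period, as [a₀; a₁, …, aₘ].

a₀ = ⌊√2178⌋ = 46.
With m₀=0, d₀=1 and mₖ₊₁ = dₖaₖ − mₖ, dₖ₊₁ = (n − mₖ₊₁²)/dₖ, aₖ₊₁ = ⌊(a₀+mₖ₊₁)/dₖ₊₁⌋:
  k=1: m=46, d=62, a=1
  k=2: m=16, d=31, a=2
  k=3: m=46, d=2, a=46
  k=4: m=46, d=31, a=2
  k=5: m=16, d=62, a=1
  k=6: m=46, d=1, a=92
d=1 and a=2a₀=92 at k=6, so the next step gives (m, d) = (46, 62) again — its k=1 value — and the period has length 6.

[46; 1, 2, 46, 2, 1, 92]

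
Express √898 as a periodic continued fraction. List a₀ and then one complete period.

[29; 1, 28, 1, 58]

a₀ = ⌊√898⌋ = 29.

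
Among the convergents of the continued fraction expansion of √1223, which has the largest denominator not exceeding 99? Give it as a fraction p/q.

√1223 = [34; 1, 33, 1, 68, …] (period length 4).
Convergents:
  p_0/q_0 = 34/1
  p_1/q_1 = 35/1
  p_2/q_2 = 1189/34
  p_3/q_3 = 1224/35
  p_4/q_4 = 84421/2414
q_3 = 35 ≤ 99 < 2414 = q_4, so the answer is 1224/35.

1224/35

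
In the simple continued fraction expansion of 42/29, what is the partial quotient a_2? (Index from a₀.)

4

42 = 1·29 + 13   →  a_0 = 1
29 = 2·13 + 3   →  a_1 = 2
13 = 4·3 + 1   →  a_2 = 4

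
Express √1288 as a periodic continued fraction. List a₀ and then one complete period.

[35; 1, 7, 1, 70]

a₀ = ⌊√1288⌋ = 35.
With m₀=0, d₀=1 and mₖ₊₁ = dₖaₖ − mₖ, dₖ₊₁ = (n − mₖ₊₁²)/dₖ, aₖ₊₁ = ⌊(a₀+mₖ₊₁)/dₖ₊₁⌋:
  k=1: m=35, d=63, a=1
  k=2: m=28, d=8, a=7
  k=3: m=28, d=63, a=1
  k=4: m=35, d=1, a=70
d=1 and a=2a₀=70 at k=4, so the next step gives (m, d) = (35, 63) again — its k=1 value — and the period has length 4.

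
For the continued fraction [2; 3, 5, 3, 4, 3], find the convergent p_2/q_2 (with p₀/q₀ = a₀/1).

37/16

Using pₖ = aₖpₖ₋₁ + pₖ₋₂, qₖ = aₖqₖ₋₁ + qₖ₋₂ (with p₋₁=1, p₋₂=0, q₋₁=0, q₋₂=1):
  k=0: a=2, p=2, q=1
  k=1: a=3, p=7, q=3
  k=2: a=5, p=37, q=16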